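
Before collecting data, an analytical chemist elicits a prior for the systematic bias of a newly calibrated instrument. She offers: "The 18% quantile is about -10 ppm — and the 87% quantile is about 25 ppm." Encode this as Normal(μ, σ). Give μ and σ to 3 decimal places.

For Normal(μ,σ), the p-quantile is μ + z_p·σ. Here z_{0.18} = -0.9154, z_{0.87} = 1.126.
So -10 = μ − 0.9154σ and 25 = μ + 1.126σ.
Subtracting: σ = (25 − -10)/(1.126 − (-0.9154)) = 17.142.
Then μ = -10 − (-0.9154)·17.142 = 5.691.

μ = 5.691, σ = 17.142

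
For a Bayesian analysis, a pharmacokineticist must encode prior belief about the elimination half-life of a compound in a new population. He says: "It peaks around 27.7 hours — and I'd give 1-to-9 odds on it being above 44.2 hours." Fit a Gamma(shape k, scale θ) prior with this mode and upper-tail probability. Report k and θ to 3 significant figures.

Gamma(k,θ) with k>1 has mode (k−1)θ, so θ = 27.7/(k−1).
Need P(X < 44.2) = 0.9 with θ tied to k this way. Start at k = 2, θ = 27.7: P(X<44.2) ≈ 0.474.
Too low — raise k to concentrate. Iterating converges to k ≈ 9.6.
Then θ = 27.7/(9.6−1) ≈ 3.22.

k ≈ 9.6, θ ≈ 3.22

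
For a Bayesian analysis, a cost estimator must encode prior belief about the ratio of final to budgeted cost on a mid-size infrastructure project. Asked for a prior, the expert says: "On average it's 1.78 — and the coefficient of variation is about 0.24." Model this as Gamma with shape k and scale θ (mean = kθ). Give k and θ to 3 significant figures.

k ≈ 17.4, θ ≈ 0.103

For Gamma(k, scale θ): mean = kθ, variance = kθ², so CV = 1/√k.
CV = 0.24, hence k = 1/CV² = 17.4.
Then θ = mean/k = 1.78/17.4 = 0.103.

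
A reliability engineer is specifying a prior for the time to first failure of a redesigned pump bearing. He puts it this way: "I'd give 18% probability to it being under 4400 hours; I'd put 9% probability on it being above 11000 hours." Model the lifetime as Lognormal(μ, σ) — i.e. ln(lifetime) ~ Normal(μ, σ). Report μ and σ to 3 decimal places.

μ ≈ 8.761, σ ≈ 0.406

If T ~ Lognormal(μ,σ) then ln T ~ Normal(μ,σ), so the p-quantile of ln T is μ + z_p·σ.
ln(4400) = 8.389 and ln(11000) = 9.306; z_{0.18} = -0.9154, z_{0.91} = 1.341.
σ = (9.306 − 8.389)/(1.341 − (-0.9154)) = 0.406.
μ = 8.389 − (-0.9154)·0.406 = 8.761.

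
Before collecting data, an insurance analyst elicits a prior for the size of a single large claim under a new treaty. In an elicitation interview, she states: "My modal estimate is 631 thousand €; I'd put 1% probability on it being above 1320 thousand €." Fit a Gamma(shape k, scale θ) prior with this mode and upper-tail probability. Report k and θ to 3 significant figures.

k ≈ 9.94, θ ≈ 70.6

Gamma(k,θ) with k>1 has mode (k−1)θ, so θ = 631/(k−1).
Need P(X < 1320) = 0.99 with θ tied to k this way. Start at k = 2, θ = 631: P(X<1320) ≈ 0.618.
Too low — raise k to concentrate. Iterating converges to k ≈ 9.94.
Then θ = 631/(9.94−1) ≈ 70.6.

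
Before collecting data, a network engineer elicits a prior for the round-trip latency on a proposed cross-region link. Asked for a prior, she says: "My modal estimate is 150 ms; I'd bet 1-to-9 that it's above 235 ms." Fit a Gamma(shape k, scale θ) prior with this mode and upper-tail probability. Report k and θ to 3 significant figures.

k ≈ 10.3, θ ≈ 16.1

Gamma(k,θ) with k>1 has mode (k−1)θ, so θ = 150/(k−1).
Need P(X < 235) = 0.9 with θ tied to k this way. Start at k = 2, θ = 150: P(X<235) ≈ 0.464.
Too low — raise k to concentrate. Iterating converges to k ≈ 10.3.
Then θ = 150/(10.3−1) ≈ 16.1.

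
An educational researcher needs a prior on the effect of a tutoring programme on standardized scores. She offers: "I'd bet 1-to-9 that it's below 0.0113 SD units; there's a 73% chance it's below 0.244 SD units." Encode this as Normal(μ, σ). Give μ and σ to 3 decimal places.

μ = 0.169, σ = 0.123

For Normal(μ,σ), the p-quantile is μ + z_p·σ. Here z_{0.1} = -1.282, z_{0.73} = 0.6128.
So 0.0113 = μ − 1.282σ and 0.244 = μ + 0.6128σ.
Subtracting: σ = (0.244 − 0.0113)/(0.6128 − (-1.282)) = 0.123.
Then μ = 0.0113 − (-1.282)·0.123 = 0.169.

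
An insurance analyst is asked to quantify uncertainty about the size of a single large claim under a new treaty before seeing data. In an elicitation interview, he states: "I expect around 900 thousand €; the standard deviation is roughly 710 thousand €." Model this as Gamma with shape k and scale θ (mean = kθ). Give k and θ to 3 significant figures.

For Gamma(k, scale θ): mean = kθ, variance = kθ², so CV = 1/√k.
CV = SD/mean = 710/900 = 0.7889, hence k = 1/CV² = 1.61.
Then θ = mean/k = 900/1.61 = 560.

k ≈ 1.61, θ ≈ 560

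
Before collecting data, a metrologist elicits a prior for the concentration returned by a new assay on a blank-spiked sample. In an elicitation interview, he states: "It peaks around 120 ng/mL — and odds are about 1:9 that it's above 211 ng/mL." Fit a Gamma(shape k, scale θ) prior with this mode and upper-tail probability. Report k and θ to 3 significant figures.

Gamma(k,θ) with k>1 has mode (k−1)θ, so θ = 120/(k−1).
Need P(X < 211) = 0.9 with θ tied to k this way. Start at k = 2, θ = 120: P(X<211) ≈ 0.525.
Too low — raise k to concentrate. Iterating converges to k ≈ 6.96.
Then θ = 120/(6.96−1) ≈ 20.1.

k ≈ 6.96, θ ≈ 20.1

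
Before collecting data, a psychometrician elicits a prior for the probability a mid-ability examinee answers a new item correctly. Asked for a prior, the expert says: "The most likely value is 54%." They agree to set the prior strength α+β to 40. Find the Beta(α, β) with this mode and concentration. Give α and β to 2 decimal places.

For α,β > 1 the Beta mode is (α−1)/(α+β−2). With α+β = 40, the mode is (α−1)/38.
Set (α−1)/38 = 0.54 → α = 1 + 0.54·38 = 21.52.
β = 40 − α = 18.48.

α = 21.52, β = 18.48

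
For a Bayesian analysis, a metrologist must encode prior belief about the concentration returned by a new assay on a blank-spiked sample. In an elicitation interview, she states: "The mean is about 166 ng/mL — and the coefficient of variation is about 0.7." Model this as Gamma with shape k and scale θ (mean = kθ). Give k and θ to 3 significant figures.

k ≈ 2.04, θ ≈ 81.3

For Gamma(k, scale θ): mean = kθ, variance = kθ², so CV = 1/√k.
CV = 0.7, hence k = 1/CV² = 2.04.
Then θ = mean/k = 166/2.04 = 81.3.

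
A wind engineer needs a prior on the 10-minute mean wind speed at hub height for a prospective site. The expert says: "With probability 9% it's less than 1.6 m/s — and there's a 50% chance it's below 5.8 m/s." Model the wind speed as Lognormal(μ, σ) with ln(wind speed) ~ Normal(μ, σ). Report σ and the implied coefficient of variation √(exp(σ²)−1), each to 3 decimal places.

σ ≈ 0.961, CV ≈ 1.231

If T ~ Lognormal(μ,σ) then ln T ~ Normal(μ,σ), so the p-quantile of ln T is μ + z_p·σ.
ln(1.6) = 0.47 and ln(5.8) = 1.758; z_{0.09} = -1.341, z_{0.5} = 0.
σ = (1.758 − 0.47)/(0 − (-1.341)) = 0.961.
μ = 0.47 − (-1.341)·0.961 = 1.758.
CV = √(exp(σ²)−1) = √(exp(0.9226)−1) = 1.231.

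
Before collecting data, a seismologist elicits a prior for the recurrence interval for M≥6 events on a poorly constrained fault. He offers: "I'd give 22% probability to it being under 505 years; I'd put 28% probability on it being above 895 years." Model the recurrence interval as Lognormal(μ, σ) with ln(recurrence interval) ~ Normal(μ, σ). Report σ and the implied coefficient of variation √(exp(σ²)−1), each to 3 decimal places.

If T ~ Lognormal(μ,σ) then ln T ~ Normal(μ,σ), so the p-quantile of ln T is μ + z_p·σ.
ln(505) = 6.225 and ln(895) = 6.797; z_{0.22} = -0.7722, z_{0.72} = 0.5828.
σ = (6.797 − 6.225)/(0.5828 − (-0.7722)) = 0.422.
μ = 6.225 − (-0.7722)·0.422 = 6.551.
CV = √(exp(σ²)−1) = √(exp(0.1784)−1) = 0.442.

σ ≈ 0.422, CV ≈ 0.442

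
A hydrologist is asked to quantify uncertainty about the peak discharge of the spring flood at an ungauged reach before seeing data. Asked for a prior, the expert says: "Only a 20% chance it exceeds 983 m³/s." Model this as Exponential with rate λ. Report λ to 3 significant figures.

P(T > 983.0) = e^(−λ·983.0) = 0.2, so λ = −ln(0.2)/983.0 = 0.00164.

λ ≈ 0.00164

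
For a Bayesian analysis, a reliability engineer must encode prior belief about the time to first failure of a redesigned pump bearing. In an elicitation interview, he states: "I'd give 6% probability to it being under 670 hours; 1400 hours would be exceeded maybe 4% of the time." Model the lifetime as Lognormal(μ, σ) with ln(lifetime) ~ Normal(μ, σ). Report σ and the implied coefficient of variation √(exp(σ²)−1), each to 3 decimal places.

σ ≈ 0.223, CV ≈ 0.226

If T ~ Lognormal(μ,σ) then ln T ~ Normal(μ,σ), so the p-quantile of ln T is μ + z_p·σ.
ln(670) = 6.507 and ln(1400) = 7.244; z_{0.06} = -1.555, z_{0.96} = 1.751.
σ = (7.244 − 6.507)/(1.751 − (-1.555)) = 0.223.
μ = 6.507 − (-1.555)·0.223 = 6.854.
CV = √(exp(σ²)−1) = √(exp(0.0497)−1) = 0.226.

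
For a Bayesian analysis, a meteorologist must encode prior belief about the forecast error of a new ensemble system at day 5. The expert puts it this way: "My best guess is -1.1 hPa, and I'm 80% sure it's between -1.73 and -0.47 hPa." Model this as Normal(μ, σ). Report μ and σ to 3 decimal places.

A symmetric 80% interval runs μ ± z·σ with z = 1.282.
Half-width = 0.63, so σ = 0.63/1.282 = 0.492.
μ is the stated best guess, -1.100.

μ = -1.100, σ = 0.492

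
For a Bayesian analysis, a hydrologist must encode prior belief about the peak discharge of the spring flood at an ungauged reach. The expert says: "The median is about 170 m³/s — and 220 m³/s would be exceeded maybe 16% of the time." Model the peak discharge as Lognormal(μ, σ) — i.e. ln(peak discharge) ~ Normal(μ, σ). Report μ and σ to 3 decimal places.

μ ≈ 5.136, σ ≈ 0.259

If T ~ Lognormal(μ,σ) then ln T ~ Normal(μ,σ), so the p-quantile of ln T is μ + z_p·σ.
ln(170) = 5.136 and ln(220) = 5.394; z_{0.5} = 0, z_{0.84} = 0.9945.
σ = (5.394 − 5.136)/(0.9945 − (0)) = 0.259.
μ = 5.136 − (0)·0.259 = 5.136.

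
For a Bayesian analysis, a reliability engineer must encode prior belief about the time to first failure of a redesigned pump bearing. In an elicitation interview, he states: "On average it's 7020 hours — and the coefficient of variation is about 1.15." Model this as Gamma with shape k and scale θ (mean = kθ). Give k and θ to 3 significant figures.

k ≈ 0.756, θ ≈ 9280

For Gamma(k, scale θ): mean = kθ, variance = kθ², so CV = 1/√k.
CV = 1.15, hence k = 1/CV² = 0.756.
Then θ = mean/k = 7020/0.756 = 9280.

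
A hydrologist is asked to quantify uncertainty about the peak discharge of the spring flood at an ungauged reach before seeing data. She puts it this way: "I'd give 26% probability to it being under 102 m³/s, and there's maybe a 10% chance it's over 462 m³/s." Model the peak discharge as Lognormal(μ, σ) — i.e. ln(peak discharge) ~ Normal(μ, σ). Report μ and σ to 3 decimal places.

μ ≈ 5.130, σ ≈ 0.785

If T ~ Lognormal(μ,σ) then ln T ~ Normal(μ,σ), so the p-quantile of ln T is μ + z_p·σ.
ln(102) = 4.625 and ln(462) = 6.136; z_{0.26} = -0.6433, z_{0.9} = 1.282.
σ = (6.136 − 4.625)/(1.282 − (-0.6433)) = 0.785.
μ = 4.625 − (-0.6433)·0.785 = 5.130.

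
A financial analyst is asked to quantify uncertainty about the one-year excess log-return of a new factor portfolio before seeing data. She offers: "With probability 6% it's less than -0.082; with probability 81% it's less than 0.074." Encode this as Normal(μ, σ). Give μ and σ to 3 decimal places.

μ = 0.018, σ = 0.064

For Normal(μ,σ), the p-quantile is μ + z_p·σ. Here z_{0.06} = -1.555, z_{0.81} = 0.8779.
So -0.082 = μ − 1.555σ and 0.074 = μ + 0.8779σ.
Subtracting: σ = (0.074 − -0.082)/(0.8779 − (-1.555)) = 0.064.
Then μ = -0.082 − (-1.555)·0.064 = 0.018.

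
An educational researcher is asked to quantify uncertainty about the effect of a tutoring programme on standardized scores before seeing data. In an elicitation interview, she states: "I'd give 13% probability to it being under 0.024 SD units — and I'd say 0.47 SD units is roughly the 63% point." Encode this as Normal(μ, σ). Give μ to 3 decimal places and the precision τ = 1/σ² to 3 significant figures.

The p-quantile of Normal(μ,σ) is μ + z_p·σ, with z_{0.13} = -1.126 and z_{0.63} = 0.3319.
Eliminate σ: μ = (z₂·x₁ − z₁·x₂)/(z₂ − z₁) = (0.3319·0.024 − (-1.126)·0.47)/1.458 = 0.369.
Then σ = (x₂ − x₁)/(z₂ − z₁) = (0.47 − 0.024)/1.458 = 0.306.
Precision τ = 1/σ² = 1/0.3058² = 10.7.

μ = 0.369, τ = 10.7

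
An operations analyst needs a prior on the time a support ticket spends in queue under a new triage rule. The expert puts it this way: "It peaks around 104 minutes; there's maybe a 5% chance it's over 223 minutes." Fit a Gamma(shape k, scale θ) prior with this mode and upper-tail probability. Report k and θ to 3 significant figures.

k ≈ 5.74, θ ≈ 21.9

Gamma(k,θ) with k>1 has mode (k−1)θ, so θ = 104/(k−1).
Need P(X < 223) = 0.95 with θ tied to k this way. Start at k = 2, θ = 104: P(X<223) ≈ 0.632.
Too low — raise k to concentrate. Iterating converges to k ≈ 5.74.
Then θ = 104/(5.74−1) ≈ 21.9.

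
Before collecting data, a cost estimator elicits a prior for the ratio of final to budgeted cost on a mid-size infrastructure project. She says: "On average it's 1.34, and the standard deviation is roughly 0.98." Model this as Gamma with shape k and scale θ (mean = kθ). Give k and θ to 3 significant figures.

For Gamma(k, scale θ): mean = kθ, variance = kθ², so CV = 1/√k.
CV = SD/mean = 0.98/1.34 = 0.7313, hence k = 1/CV² = 1.87.
Then θ = mean/k = 1.34/1.87 = 0.717.

k ≈ 1.87, θ ≈ 0.717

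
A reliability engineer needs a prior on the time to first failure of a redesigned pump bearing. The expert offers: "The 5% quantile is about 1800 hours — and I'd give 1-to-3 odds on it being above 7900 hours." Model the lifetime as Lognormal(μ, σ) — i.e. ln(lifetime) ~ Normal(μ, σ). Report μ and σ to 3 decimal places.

If T ~ Lognormal(μ,σ) then ln T ~ Normal(μ,σ), so the p-quantile of ln T is μ + z_p·σ.
ln(1800) = 7.496 and ln(7900) = 8.975; z_{0.05} = -1.645, z_{0.75} = 0.6745.
σ = (8.975 − 7.496)/(0.6745 − (-1.645)) = 0.638.
μ = 7.496 − (-1.645)·0.638 = 8.544.

μ ≈ 8.544, σ ≈ 0.638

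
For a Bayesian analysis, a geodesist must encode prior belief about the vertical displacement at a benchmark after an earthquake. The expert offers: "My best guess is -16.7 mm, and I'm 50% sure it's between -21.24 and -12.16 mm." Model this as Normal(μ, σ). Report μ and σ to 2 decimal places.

A symmetric 50% interval runs μ ± z·σ with z = 0.6745.
Half-width = 4.54, so σ = 4.54/0.6745 = 6.73.
μ is the stated best guess, -16.70.

μ = -16.70, σ = 6.73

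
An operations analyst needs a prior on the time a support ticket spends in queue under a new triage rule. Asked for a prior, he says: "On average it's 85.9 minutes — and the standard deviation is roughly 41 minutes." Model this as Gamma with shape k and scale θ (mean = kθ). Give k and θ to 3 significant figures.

For Gamma(k, scale θ): mean = kθ, variance = kθ², so CV = 1/√k.
CV = SD/mean = 41/85.9 = 0.4773, hence k = 1/CV² = 4.39.
Then θ = mean/k = 85.9/4.39 = 19.6.

k ≈ 4.39, θ ≈ 19.6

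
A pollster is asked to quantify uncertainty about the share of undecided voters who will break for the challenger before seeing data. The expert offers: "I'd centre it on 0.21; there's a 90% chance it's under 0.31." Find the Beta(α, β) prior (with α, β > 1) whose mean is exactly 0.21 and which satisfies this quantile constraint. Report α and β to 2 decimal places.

With mean 0.21 fixed, write α = 0.21s, β = 0.79s where s = α+β.
Need P(θ < 0.31) = 0.9 under Beta(0.21s, 0.79s). Normal approximation: (q−m)/√(m(1−m)/s) ≈ z_{0.9} = 1.28, so s ≈ 0.21·0.79·(1.28)²/(0.31−0.21)² = 27.2.
At s = 27.2: P(θ<0.31) ≈ 0.894. Adjusting to match 0.9 gives s ≈ 28.91.
So α = 0.21·28.91 ≈ 6.07, β = 0.79·28.91 ≈ 22.84.

α ≈ 6.07, β ≈ 22.84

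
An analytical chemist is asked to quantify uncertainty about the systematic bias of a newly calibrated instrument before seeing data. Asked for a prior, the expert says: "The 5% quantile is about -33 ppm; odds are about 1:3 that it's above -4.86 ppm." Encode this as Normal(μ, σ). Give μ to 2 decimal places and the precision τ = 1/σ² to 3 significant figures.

μ = -13.04, τ = 0.00679

The p-quantile of Normal(μ,σ) is μ + z_p·σ, with z_{0.05} = -1.645 and z_{0.75} = 0.6745.
Eliminate σ: μ = (z₂·x₁ − z₁·x₂)/(z₂ − z₁) = (0.6745·-33 − (-1.645)·-4.86)/2.319 = -13.04.
Then σ = (x₂ − x₁)/(z₂ − z₁) = (-4.86 − -33)/2.319 = 12.13.
Precision τ = 1/σ² = 1/12.13² = 0.00679.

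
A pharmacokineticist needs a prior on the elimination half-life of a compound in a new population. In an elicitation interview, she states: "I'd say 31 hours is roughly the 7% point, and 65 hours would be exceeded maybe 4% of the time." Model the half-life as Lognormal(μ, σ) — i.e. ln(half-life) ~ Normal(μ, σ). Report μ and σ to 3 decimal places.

If T ~ Lognormal(μ,σ) then ln T ~ Normal(μ,σ), so the p-quantile of ln T is μ + z_p·σ.
ln(31) = 3.434 and ln(65) = 4.174; z_{0.07} = -1.476, z_{0.96} = 1.751.
σ = (4.174 − 3.434)/(1.751 − (-1.476)) = 0.229.
μ = 3.434 − (-1.476)·0.229 = 3.773.

μ ≈ 3.773, σ ≈ 0.229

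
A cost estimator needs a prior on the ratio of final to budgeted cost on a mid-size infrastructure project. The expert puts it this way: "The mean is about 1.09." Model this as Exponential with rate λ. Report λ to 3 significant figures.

λ ≈ 0.917

Exponential mean = 1/λ, so λ = 1/1.09 = 0.917.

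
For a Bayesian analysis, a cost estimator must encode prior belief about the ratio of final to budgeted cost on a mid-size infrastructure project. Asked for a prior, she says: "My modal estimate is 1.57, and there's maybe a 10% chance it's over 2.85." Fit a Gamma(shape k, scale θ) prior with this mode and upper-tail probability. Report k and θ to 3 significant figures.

k ≈ 6.36, θ ≈ 0.293

Gamma(k,θ) with k>1 has mode (k−1)θ, so θ = 1.57/(k−1).
Need P(X < 2.85) = 0.9 with θ tied to k this way. Start at k = 2, θ = 1.57: P(X<2.85) ≈ 0.542.
Too low — raise k to concentrate. Iterating converges to k ≈ 6.36.
Then θ = 1.57/(6.36−1) ≈ 0.293.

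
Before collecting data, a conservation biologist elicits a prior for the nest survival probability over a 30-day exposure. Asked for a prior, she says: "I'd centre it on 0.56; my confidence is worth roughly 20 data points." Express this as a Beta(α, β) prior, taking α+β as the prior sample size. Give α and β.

Under the effective-sample-size interpretation, Beta(α, β) has prior mean α/(α+β) and prior sample size α+β.
So α+β = 20 and α/(α+β) = 0.56, giving α = 0.56·20 = 11.2 and β = 20 − 11.2 = 8.8.

α = 11.2, β = 8.8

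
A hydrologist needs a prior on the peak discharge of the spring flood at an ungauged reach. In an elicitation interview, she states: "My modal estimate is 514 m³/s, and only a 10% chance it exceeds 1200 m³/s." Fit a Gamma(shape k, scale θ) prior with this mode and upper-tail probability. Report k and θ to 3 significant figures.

k ≈ 3.68, θ ≈ 192

Gamma(k,θ) with k>1 has mode (k−1)θ, so θ = 514/(k−1).
Need P(X < 1200) = 0.9 with θ tied to k this way. Start at k = 2, θ = 514: P(X<1200) ≈ 0.677.
Too low — raise k to concentrate. Iterating converges to k ≈ 3.68.
Then θ = 514/(3.68−1) ≈ 192.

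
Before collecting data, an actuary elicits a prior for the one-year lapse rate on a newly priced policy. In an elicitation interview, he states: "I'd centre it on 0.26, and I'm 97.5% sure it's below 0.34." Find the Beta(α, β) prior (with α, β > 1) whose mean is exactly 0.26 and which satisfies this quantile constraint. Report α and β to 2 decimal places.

α ≈ 32.52, β ≈ 92.57

With mean 0.26 fixed, write α = 0.26s, β = 0.74s where s = α+β.
Need P(θ < 0.34) = 0.975 under Beta(0.26s, 0.74s). Normal approximation: (q−m)/√(m(1−m)/s) ≈ z_{0.975} = 1.96, so s ≈ 0.26·0.74·(1.96)²/(0.34−0.26)² = 115.5.
At s = 115.5: P(θ<0.34) ≈ 0.970. Adjusting to match 0.975 gives s ≈ 125.09.
So α = 0.26·125.09 ≈ 32.52, β = 0.74·125.09 ≈ 92.57.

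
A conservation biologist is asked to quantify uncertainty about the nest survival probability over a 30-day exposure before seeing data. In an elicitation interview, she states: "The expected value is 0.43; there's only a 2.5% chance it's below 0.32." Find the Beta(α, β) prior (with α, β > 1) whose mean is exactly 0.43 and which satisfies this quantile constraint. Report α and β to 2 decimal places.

α ≈ 31.77, β ≈ 42.11

With mean 0.43 fixed, write α = 0.43s, β = 0.57s where s = α+β.
Need P(θ < 0.32) = 0.025 under Beta(0.43s, 0.57s). Normal approximation: (q−m)/√(m(1−m)/s) ≈ z_{0.025} = -1.96, so s ≈ 0.43·0.57·(-1.96)²/(0.32−0.43)² = 77.8.
At s = 77.8: P(θ<0.32) ≈ 0.022. Adjusting to match 0.025 gives s ≈ 73.88.
So α = 0.43·73.88 ≈ 31.77, β = 0.57·73.88 ≈ 42.11.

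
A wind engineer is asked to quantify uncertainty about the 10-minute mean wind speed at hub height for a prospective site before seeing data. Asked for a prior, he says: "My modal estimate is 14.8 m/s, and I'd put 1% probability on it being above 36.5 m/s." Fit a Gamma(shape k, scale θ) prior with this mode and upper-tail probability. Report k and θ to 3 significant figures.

k ≈ 6.78, θ ≈ 2.56

Gamma(k,θ) with k>1 has mode (k−1)θ, so θ = 14.8/(k−1).
Need P(X < 36.5) = 0.99 with θ tied to k this way. Start at k = 2, θ = 14.8: P(X<36.5) ≈ 0.706.
Too low — raise k to concentrate. Iterating converges to k ≈ 6.78.
Then θ = 14.8/(6.78−1) ≈ 2.56.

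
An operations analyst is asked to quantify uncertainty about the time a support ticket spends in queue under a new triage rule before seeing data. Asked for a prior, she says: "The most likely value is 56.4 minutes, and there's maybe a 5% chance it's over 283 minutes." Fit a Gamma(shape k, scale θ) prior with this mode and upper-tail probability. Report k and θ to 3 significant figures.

Gamma(k,θ) with k>1 has mode (k−1)θ, so θ = 56.4/(k−1).
Need P(X < 283) = 0.95 with θ tied to k this way. Start at k = 2, θ = 56.4: P(X<283) ≈ 0.960.
Too high — lower k to spread out. Iterating converges to k ≈ 1.92.
Then θ = 56.4/(1.92−1) ≈ 61.4.

k ≈ 1.92, θ ≈ 61.4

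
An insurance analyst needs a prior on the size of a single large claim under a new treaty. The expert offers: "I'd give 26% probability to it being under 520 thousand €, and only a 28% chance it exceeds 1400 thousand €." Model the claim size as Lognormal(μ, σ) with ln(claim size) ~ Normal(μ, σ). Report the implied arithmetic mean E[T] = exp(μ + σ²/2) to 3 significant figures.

E[T] ≈ 1210 thousand €

If T ~ Lognormal(μ,σ) then ln T ~ Normal(μ,σ), so the p-quantile of ln T is μ + z_p·σ.
ln(520) = 6.254 and ln(1400) = 7.244; z_{0.26} = -0.6433, z_{0.72} = 0.5828.
σ = (7.244 − 6.254)/(0.5828 − (-0.6433)) = 0.808.
μ = 6.254 − (-0.6433)·0.808 = 6.773.
E[T] = exp(μ + σ²/2) = exp(6.773 + 0.3262) = 1210 thousand €.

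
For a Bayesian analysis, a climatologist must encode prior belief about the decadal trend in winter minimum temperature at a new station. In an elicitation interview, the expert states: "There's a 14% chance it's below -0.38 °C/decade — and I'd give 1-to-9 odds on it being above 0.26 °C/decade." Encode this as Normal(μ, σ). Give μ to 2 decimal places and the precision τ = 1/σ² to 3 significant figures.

For Normal(μ,σ), the p-quantile is μ + z_p·σ. Here z_{0.14} = -1.08, z_{0.9} = 1.282.
So -0.38 = μ − 1.08σ and 0.26 = μ + 1.282σ.
Subtracting: σ = (0.26 − -0.38)/(1.282 − (-1.08)) = 0.27.
Then μ = -0.38 − (-1.08)·0.27 = -0.09.
Precision τ = 1/σ² = 1/0.271² = 13.6.

μ = -0.09, τ = 13.6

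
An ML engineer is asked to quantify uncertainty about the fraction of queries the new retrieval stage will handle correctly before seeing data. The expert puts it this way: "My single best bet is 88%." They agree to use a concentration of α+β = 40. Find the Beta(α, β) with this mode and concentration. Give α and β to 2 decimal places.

For α,β > 1 the Beta mode is (α−1)/(α+β−2). With α+β = 40, the mode is (α−1)/38.
Set (α−1)/38 = 0.88 → α = 1 + 0.88·38 = 34.44.
β = 40 − α = 5.56.

α = 34.44, β = 5.56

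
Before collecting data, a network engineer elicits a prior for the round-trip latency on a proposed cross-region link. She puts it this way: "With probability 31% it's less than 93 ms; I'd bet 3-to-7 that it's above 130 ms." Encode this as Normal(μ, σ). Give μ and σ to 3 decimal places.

μ = 110.982, σ = 36.266

The p-quantile of Normal(μ,σ) is μ + z_p·σ, with z_{0.31} = -0.4959 and z_{0.7} = 0.5244.
Eliminate σ: μ = (z₂·x₁ − z₁·x₂)/(z₂ − z₁) = (0.5244·93 − (-0.4959)·130)/1.02 = 110.982.
Then σ = (x₂ − x₁)/(z₂ − z₁) = (130 − 93)/1.02 = 36.266.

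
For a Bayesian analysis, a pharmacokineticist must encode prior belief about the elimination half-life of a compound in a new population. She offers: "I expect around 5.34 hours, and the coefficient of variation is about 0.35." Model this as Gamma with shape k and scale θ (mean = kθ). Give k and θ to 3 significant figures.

For Gamma(k, scale θ): mean = kθ, variance = kθ², so CV = 1/√k.
CV = 0.35, hence k = 1/CV² = 8.16.
Then θ = mean/k = 5.34/8.16 = 0.654.

k ≈ 8.16, θ ≈ 0.654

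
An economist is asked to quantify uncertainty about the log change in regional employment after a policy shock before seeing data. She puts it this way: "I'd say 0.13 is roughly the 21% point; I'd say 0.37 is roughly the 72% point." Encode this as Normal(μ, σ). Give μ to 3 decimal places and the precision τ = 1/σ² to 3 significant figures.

μ = 0.269, τ = 33.5

For Normal(μ,σ), the p-quantile is μ + z_p·σ. Here z_{0.21} = -0.8064, z_{0.72} = 0.5828.
So 0.13 = μ − 0.8064σ and 0.37 = μ + 0.5828σ.
Subtracting: σ = (0.37 − 0.13)/(0.5828 − (-0.8064)) = 0.173.
Then μ = 0.13 − (-0.8064)·0.173 = 0.269.
Precision τ = 1/σ² = 1/0.1728² = 33.5.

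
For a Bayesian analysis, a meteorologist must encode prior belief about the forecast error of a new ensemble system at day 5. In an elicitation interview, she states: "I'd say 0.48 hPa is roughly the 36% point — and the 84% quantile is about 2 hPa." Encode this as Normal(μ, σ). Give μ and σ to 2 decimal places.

For Normal(μ,σ), the p-quantile is μ + z_p·σ. Here z_{0.36} = -0.3585, z_{0.84} = 0.9945.
So 0.48 = μ − 0.3585σ and 2 = μ + 0.9945σ.
Subtracting: σ = (2 − 0.48)/(0.9945 − (-0.3585)) = 1.12.
Then μ = 0.48 − (-0.3585)·1.12 = 0.88.

μ = 0.88, σ = 1.12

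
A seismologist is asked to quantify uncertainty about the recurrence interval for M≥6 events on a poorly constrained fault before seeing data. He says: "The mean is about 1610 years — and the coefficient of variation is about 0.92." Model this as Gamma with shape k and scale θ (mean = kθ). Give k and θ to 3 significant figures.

For Gamma(k, scale θ): mean = kθ, variance = kθ², so CV = 1/√k.
CV = 0.92, hence k = 1/CV² = 1.18.
Then θ = mean/k = 1610/1.18 = 1360.

k ≈ 1.18, θ ≈ 1360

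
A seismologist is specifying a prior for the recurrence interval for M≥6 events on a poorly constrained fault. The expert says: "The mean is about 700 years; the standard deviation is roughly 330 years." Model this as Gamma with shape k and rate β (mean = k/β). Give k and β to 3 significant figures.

For Gamma(k, rate β): mean = k/β, variance = k/β², so CV = 1/√k.
CV = SD/mean = 330/700 = 0.4714, hence k = 1/CV² = 4.5.
Then β = k/mean = 4.5/700 = 0.00643.

k ≈ 4.5, β ≈ 0.00643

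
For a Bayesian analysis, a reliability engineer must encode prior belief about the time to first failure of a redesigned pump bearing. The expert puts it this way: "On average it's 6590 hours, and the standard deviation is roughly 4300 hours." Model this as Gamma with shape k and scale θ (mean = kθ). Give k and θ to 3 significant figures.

For Gamma(k, scale θ): mean = kθ, variance = kθ², so CV = 1/√k.
CV = SD/mean = 4300/6590 = 0.6525, hence k = 1/CV² = 2.35.
Then θ = mean/k = 6590/2.35 = 2810.

k ≈ 2.35, θ ≈ 2810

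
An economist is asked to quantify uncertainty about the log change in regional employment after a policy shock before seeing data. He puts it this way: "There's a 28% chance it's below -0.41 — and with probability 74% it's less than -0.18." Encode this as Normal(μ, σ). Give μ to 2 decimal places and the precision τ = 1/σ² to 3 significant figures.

For Normal(μ,σ), the p-quantile is μ + z_p·σ. Here z_{0.28} = -0.5828, z_{0.74} = 0.6433.
So -0.41 = μ − 0.5828σ and -0.18 = μ + 0.6433σ.
Subtracting: σ = (-0.18 − -0.41)/(0.6433 − (-0.5828)) = 0.19.
Then μ = -0.41 − (-0.5828)·0.19 = -0.30.
Precision τ = 1/σ² = 1/0.1876² = 28.4.

μ = -0.30, τ = 28.4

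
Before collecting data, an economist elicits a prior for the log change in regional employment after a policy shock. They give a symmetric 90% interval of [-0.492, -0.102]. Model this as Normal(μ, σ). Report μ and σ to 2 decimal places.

μ = -0.30, σ = 0.12

A symmetric 90% interval runs μ ± z·σ with z = 1.645.
Half-width = 0.195, so σ = 0.195/1.645 = 0.12.
μ is the interval midpoint, -0.30.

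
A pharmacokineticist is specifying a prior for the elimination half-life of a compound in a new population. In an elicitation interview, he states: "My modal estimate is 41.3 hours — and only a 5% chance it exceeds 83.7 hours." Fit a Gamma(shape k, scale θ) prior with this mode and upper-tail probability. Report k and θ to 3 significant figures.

k ≈ 6.55, θ ≈ 7.44

Gamma(k,θ) with k>1 has mode (k−1)θ, so θ = 41.3/(k−1).
Need P(X < 83.7) = 0.95 with θ tied to k this way. Start at k = 2, θ = 41.3: P(X<83.7) ≈ 0.601.
Too low — raise k to concentrate. Iterating converges to k ≈ 6.55.
Then θ = 41.3/(6.55−1) ≈ 7.44.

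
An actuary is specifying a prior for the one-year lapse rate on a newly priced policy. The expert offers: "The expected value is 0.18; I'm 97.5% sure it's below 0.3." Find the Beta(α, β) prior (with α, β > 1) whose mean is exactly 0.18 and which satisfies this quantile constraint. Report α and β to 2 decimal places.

α ≈ 8.53, β ≈ 38.84

With mean 0.18 fixed, write α = 0.18s, β = 0.82s where s = α+β.
Need P(θ < 0.3) = 0.975 under Beta(0.18s, 0.82s). Normal approximation: (q−m)/√(m(1−m)/s) ≈ z_{0.975} = 1.96, so s ≈ 0.18·0.82·(1.96)²/(0.3−0.18)² = 39.4.
At s = 39.4: P(θ<0.3) ≈ 0.964. Adjusting to match 0.975 gives s ≈ 47.36.
So α = 0.18·47.36 ≈ 8.53, β = 0.82·47.36 ≈ 38.84.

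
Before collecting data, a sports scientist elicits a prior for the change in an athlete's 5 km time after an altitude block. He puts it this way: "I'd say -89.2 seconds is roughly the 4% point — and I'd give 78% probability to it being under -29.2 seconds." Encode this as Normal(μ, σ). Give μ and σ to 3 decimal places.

μ = -47.565, σ = 23.782

For Normal(μ,σ), the p-quantile is μ + z_p·σ. Here z_{0.04} = -1.751, z_{0.78} = 0.7722.
So -89.2 = μ − 1.751σ and -29.2 = μ + 0.7722σ.
Subtracting: σ = (-29.2 − -89.2)/(0.7722 − (-1.751)) = 23.782.
Then μ = -89.2 − (-1.751)·23.782 = -47.565.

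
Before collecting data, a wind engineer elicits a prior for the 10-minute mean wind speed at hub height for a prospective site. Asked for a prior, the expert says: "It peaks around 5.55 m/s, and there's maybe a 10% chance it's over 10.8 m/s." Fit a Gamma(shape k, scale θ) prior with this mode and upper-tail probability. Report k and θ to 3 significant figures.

Gamma(k,θ) with k>1 has mode (k−1)θ, so θ = 5.55/(k−1).
Need P(X < 10.8) = 0.9 with θ tied to k this way. Start at k = 2, θ = 5.55: P(X<10.8) ≈ 0.579.
Too low — raise k to concentrate. Iterating converges to k ≈ 5.32.
Then θ = 5.55/(5.32−1) ≈ 1.28.

k ≈ 5.32, θ ≈ 1.28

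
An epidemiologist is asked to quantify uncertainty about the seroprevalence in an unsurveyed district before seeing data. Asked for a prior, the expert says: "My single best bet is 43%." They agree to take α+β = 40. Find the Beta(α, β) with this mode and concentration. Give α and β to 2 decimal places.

For α,β > 1 the Beta mode is (α−1)/(α+β−2). With α+β = 40, the mode is (α−1)/38.
Set (α−1)/38 = 0.43 → α = 1 + 0.43·38 = 17.34.
β = 40 − α = 22.66.

α = 17.34, β = 22.66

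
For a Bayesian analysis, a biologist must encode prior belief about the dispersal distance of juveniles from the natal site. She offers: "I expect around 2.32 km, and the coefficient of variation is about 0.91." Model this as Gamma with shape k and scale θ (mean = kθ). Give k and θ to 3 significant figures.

k ≈ 1.21, θ ≈ 1.92

For Gamma(k, scale θ): mean = kθ, variance = kθ², so CV = 1/√k.
CV = 0.91, hence k = 1/CV² = 1.21.
Then θ = mean/k = 2.32/1.21 = 1.92.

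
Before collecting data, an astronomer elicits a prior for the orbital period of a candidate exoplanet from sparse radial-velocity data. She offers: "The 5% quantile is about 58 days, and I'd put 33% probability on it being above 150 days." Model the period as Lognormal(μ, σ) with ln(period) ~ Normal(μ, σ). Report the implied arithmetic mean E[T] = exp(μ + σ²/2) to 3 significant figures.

E[T] ≈ 136 days

If T ~ Lognormal(μ,σ) then ln T ~ Normal(μ,σ), so the p-quantile of ln T is μ + z_p·σ.
ln(58) = 4.06 and ln(150) = 5.011; z_{0.05} = -1.645, z_{0.67} = 0.4399.
σ = (5.011 − 4.06)/(0.4399 − (-1.645)) = 0.456.
μ = 4.06 − (-1.645)·0.456 = 4.810.
E[T] = exp(μ + σ²/2) = exp(4.810 + 0.1039) = 136 days.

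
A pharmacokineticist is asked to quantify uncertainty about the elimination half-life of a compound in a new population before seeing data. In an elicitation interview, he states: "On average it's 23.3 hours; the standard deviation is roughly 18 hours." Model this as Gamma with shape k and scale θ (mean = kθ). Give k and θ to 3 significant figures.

k ≈ 1.68, θ ≈ 13.9

For Gamma(k, scale θ): mean = kθ, variance = kθ², so CV = 1/√k.
CV = SD/mean = 18/23.3 = 0.7725, hence k = 1/CV² = 1.68.
Then θ = mean/k = 23.3/1.68 = 13.9.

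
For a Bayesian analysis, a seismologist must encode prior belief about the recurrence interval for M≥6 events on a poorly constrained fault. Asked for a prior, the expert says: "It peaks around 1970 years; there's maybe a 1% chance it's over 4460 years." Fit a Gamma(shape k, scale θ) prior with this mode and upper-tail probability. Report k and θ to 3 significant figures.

Gamma(k,θ) with k>1 has mode (k−1)θ, so θ = 1970/(k−1).
Need P(X < 4460) = 0.99 with θ tied to k this way. Start at k = 2, θ = 1970: P(X<4460) ≈ 0.661.
Too low — raise k to concentrate. Iterating converges to k ≈ 8.18.
Then θ = 1970/(8.18−1) ≈ 274.

k ≈ 8.18, θ ≈ 274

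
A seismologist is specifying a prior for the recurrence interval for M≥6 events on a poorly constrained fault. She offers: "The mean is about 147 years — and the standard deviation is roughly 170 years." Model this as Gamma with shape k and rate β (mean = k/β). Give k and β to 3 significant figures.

For Gamma(k, rate β): mean = k/β, variance = k/β², so CV = 1/√k.
CV = SD/mean = 170/147 = 1.156, hence k = 1/CV² = 0.748.
Then β = k/mean = 0.748/147 = 0.00509.

k ≈ 0.748, β ≈ 0.00509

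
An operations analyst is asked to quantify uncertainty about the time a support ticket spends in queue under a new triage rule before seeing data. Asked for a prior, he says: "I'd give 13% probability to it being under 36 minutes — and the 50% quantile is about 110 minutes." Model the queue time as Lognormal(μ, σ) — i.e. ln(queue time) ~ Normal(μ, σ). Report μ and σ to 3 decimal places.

μ ≈ 4.700, σ ≈ 0.992

If T ~ Lognormal(μ,σ) then ln T ~ Normal(μ,σ), so the p-quantile of ln T is μ + z_p·σ.
ln(36) = 3.584 and ln(110) = 4.7; z_{0.13} = -1.126, z_{0.5} = 0.
σ = (4.7 − 3.584)/(0 − (-1.126)) = 0.992.
μ = 3.584 − (-1.126)·0.992 = 4.700.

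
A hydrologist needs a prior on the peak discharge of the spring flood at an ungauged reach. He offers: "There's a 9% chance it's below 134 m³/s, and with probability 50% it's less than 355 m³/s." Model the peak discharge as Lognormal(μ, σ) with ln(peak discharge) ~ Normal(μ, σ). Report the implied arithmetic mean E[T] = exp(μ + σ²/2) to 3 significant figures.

E[T] ≈ 462 m³/s

If T ~ Lognormal(μ,σ) then ln T ~ Normal(μ,σ), so the p-quantile of ln T is μ + z_p·σ.
ln(134) = 4.898 and ln(355) = 5.872; z_{0.09} = -1.341, z_{0.5} = 0.
σ = (5.872 − 4.898)/(0 − (-1.341)) = 0.727.
μ = 4.898 − (-1.341)·0.727 = 5.872.
E[T] = exp(μ + σ²/2) = exp(5.872 + 0.2640) = 462 m³/s.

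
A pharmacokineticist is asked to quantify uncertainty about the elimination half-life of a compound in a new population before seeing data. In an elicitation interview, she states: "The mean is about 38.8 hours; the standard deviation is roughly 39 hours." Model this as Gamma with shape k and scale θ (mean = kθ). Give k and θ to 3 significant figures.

k ≈ 0.99, θ ≈ 39.2

For Gamma(k, scale θ): mean = kθ, variance = kθ², so CV = 1/√k.
CV = SD/mean = 39/38.8 = 1.005, hence k = 1/CV² = 0.99.
Then θ = mean/k = 38.8/0.99 = 39.2.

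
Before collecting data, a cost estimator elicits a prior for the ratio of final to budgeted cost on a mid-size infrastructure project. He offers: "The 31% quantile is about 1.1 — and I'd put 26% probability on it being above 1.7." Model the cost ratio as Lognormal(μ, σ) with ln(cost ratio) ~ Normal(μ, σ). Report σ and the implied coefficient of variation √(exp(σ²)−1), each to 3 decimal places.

If T ~ Lognormal(μ,σ) then ln T ~ Normal(μ,σ), so the p-quantile of ln T is μ + z_p·σ.
ln(1.1) = 0.09531 and ln(1.7) = 0.5306; z_{0.31} = -0.4959, z_{0.74} = 0.6433.
σ = (0.5306 − 0.09531)/(0.6433 − (-0.4959)) = 0.382.
μ = 0.09531 − (-0.4959)·0.382 = 0.285.
CV = √(exp(σ²)−1) = √(exp(0.1460)−1) = 0.397.

σ ≈ 0.382, CV ≈ 0.397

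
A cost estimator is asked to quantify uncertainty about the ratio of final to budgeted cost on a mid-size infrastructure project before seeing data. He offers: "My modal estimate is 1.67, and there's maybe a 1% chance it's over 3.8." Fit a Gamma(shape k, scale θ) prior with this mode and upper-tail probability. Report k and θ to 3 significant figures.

k ≈ 8.08, θ ≈ 0.236

Gamma(k,θ) with k>1 has mode (k−1)θ, so θ = 1.67/(k−1).
Need P(X < 3.8) = 0.99 with θ tied to k this way. Start at k = 2, θ = 1.67: P(X<3.8) ≈ 0.663.
Too low — raise k to concentrate. Iterating converges to k ≈ 8.08.
Then θ = 1.67/(8.08−1) ≈ 0.236.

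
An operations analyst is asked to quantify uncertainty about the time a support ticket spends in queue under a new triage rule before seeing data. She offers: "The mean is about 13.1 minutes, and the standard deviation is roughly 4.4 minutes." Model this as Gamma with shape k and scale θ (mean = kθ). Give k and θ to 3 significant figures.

k ≈ 8.86, θ ≈ 1.48

For Gamma(k, scale θ): mean = kθ, variance = kθ², so CV = 1/√k.
CV = SD/mean = 4.4/13.1 = 0.3359, hence k = 1/CV² = 8.86.
Then θ = mean/k = 13.1/8.86 = 1.48.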